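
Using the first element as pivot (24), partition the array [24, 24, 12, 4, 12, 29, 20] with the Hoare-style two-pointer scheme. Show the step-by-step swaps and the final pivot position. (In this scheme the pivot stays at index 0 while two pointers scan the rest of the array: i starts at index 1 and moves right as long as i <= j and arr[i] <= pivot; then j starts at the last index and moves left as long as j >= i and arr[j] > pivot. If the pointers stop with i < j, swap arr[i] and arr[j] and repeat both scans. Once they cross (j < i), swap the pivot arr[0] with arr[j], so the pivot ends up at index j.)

Hoare-style two-pointer partition with pivot = 24:

Initial array: [24, 24, 12, 4, 12, 29, 20]

Pointers start at i = 1, j = 6.
i stops at index 5 (arr[5]=29 > 24), j stops at index 6 (arr[6]=20 <= 24): swap arr[5] and arr[6], array becomes [24, 24, 12, 4, 12, 20, 29]
i ends at 6, j ends at 5: the pointers have crossed (j < i), so scanning stops.

Swap pivot arr[0] with arr[5] to place pivot at position 5: [20, 24, 12, 4, 12, 24, 29]
Pivot position: 5

After partitioning with pivot 24, the array becomes [20, 24, 12, 4, 12, 24, 29]. The pivot is placed at index 5. All elements to the left of the pivot are <= 24, and all elements to the right are > 24.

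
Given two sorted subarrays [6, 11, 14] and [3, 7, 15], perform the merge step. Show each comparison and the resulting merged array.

Merging process:

Compare 6 vs 3: take 3 from right. Merged: [3]
Compare 6 vs 7: take 6 from left. Merged: [3, 6]
Compare 11 vs 7: take 7 from right. Merged: [3, 6, 7]
Compare 11 vs 15: take 11 from left. Merged: [3, 6, 7, 11]
Compare 14 vs 15: take 14 from left. Merged: [3, 6, 7, 11, 14]
Append remaining from right: [15]. Merged: [3, 6, 7, 11, 14, 15]

Final merged array: [3, 6, 7, 11, 14, 15]
Total comparisons: 5

The merged array is [3, 6, 7, 11, 14, 15], requiring 5 comparisons. The merge step runs in O(n) time where n is the total number of elements.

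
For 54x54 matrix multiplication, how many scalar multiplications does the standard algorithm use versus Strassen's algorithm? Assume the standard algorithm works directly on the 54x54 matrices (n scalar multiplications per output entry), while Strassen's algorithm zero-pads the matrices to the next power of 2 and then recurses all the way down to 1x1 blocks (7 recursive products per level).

Matrix multiplication for 54x54 matrices:

Strassen's algorithm requires power-of-2 dimensions. Pad 54x54 to 64x64 (next power of 2).

Standard algorithm: 54^3 = 157464 multiplications
Strassen's algorithm: 7^(log2(64)) = 7^6 = 117649 multiplications
Savings: 157464 - 117649 = 39815 multiplications

Standard: 157464 multiplications (54^3). Strassen: 117649 multiplications (7^6, after padding to 64x64). Strassen reduces 8 recursive multiplications to 7 at each level.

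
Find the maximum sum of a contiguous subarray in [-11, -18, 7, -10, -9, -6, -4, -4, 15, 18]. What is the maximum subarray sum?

Using Kadane's algorithm on [-11, -18, 7, -10, -9, -6, -4, -4, 15, 18]:

Scanning through the array:
Position 1 (value -18): max_ending_here = -18, max_so_far = -11
Position 2 (value 7): max_ending_here = 7, max_so_far = 7
Position 3 (value -10): max_ending_here = -3, max_so_far = 7
Position 4 (value -9): max_ending_here = -9, max_so_far = 7
Position 5 (value -6): max_ending_here = -6, max_so_far = 7
Position 6 (value -4): max_ending_here = -4, max_so_far = 7
Position 7 (value -4): max_ending_here = -4, max_so_far = 7
Position 8 (value 15): max_ending_here = 15, max_so_far = 15
Position 9 (value 18): max_ending_here = 33, max_so_far = 33

Maximum subarray: [15, 18]
Maximum sum: 33

The maximum subarray is [15, 18] with sum 33. This subarray runs from index 8 to index 9.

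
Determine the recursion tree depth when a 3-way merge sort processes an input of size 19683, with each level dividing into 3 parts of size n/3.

For divide and conquer with division factor 3:

Problem sizes at each level:
Level 0: 19683
Level 1: 6561
Level 2: 2187
Level 3: 729
Level 4: 243
Level 5: 81
Level 6: 27
Level 7: 9
Level 8: 3
Level 9: 1

The root is level 0 and the size-1 base case is level 9 (the tree spans levels 0 through 9, i.e. 10 levels counting the root), so the depth is the number of divisions: log_3(19683) = 9

The recursion tree depth is log_3(19683) = 9. At each level, the problem size is divided by 3, so it takes 9 divisions to reduce to a base case of size 1. The algorithm makes 3 recursive calls at each level.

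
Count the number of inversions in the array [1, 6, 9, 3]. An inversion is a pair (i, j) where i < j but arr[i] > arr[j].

Finding inversions in [1, 6, 9, 3]:

(1, 3): arr[1]=6 > arr[3]=3
(2, 3): arr[2]=9 > arr[3]=3

Total inversions: 2

The array has 2 inversion(s): (1,3), (2,3). Each pair (i,j) satisfies i < j and arr[i] > arr[j].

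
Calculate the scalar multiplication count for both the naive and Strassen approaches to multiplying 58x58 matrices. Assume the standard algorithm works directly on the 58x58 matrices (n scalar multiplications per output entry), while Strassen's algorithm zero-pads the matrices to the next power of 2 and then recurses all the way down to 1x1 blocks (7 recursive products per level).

Matrix multiplication for 58x58 matrices:

Strassen's algorithm requires power-of-2 dimensions. Pad 58x58 to 64x64 (next power of 2).

Standard algorithm: 58^3 = 195112 multiplications
Strassen's algorithm: 7^(log2(64)) = 7^6 = 117649 multiplications
Savings: 195112 - 117649 = 77463 multiplications

Standard: 195112 multiplications (58^3). Strassen: 117649 multiplications (7^6, after padding to 64x64). Strassen reduces 8 recursive multiplications to 7 at each level.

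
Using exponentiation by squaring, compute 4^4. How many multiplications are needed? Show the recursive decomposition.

Computing 4^4 by squaring (build up from 4^1; each line after the first costs one multiplication):

4^1 = 4
4^2 = (4^1)^2 = 4^2 = 16
4^4 = (4^2)^2 = 16^2 = 256

Result: 256
Multiplications needed: 2 (2 lines after 4^1)

4^4 = 256. Using exponentiation by squaring, this requires 2 multiplications. The key idea: if the exponent is even, square the half-power; if odd, multiply by the base once.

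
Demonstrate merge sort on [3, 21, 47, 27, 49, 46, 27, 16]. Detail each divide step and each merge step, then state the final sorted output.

Merge sort trace:

Split: [3, 21, 47, 27, 49, 46, 27, 16] -> [3, 21, 47, 27] and [49, 46, 27, 16]
  Split: [3, 21, 47, 27] -> [3, 21] and [47, 27]
    Split: [3, 21] -> [3] and [21]
    Merge: [3] + [21] -> [3, 21]
    Split: [47, 27] -> [47] and [27]
    Merge: [47] + [27] -> [27, 47]
  Merge: [3, 21] + [27, 47] -> [3, 21, 27, 47]
  Split: [49, 46, 27, 16] -> [49, 46] and [27, 16]
    Split: [49, 46] -> [49] and [46]
    Merge: [49] + [46] -> [46, 49]
    Split: [27, 16] -> [27] and [16]
    Merge: [27] + [16] -> [16, 27]
  Merge: [46, 49] + [16, 27] -> [16, 27, 46, 49]
Merge: [3, 21, 27, 47] + [16, 27, 46, 49] -> [3, 16, 21, 27, 27, 46, 47, 49]

Final sorted array: [3, 16, 21, 27, 27, 46, 47, 49]

The merge sort proceeds by recursively splitting the array and merging sorted halves.
After all merges, the sorted array is [3, 16, 21, 27, 27, 46, 47, 49].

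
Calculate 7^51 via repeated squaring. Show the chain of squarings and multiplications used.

Computing 7^51 by squaring (build up from 7^1; each line after the first costs one multiplication):

7^1 = 7
7^2 = (7^1)^2 = 7^2 = 49
7^3 = 7 * 7^2 = 7 * 49 = 343
7^6 = (7^3)^2 = 343^2 = 117649
7^12 = (7^6)^2 = 117649^2 = 13841287201
7^24 = (7^12)^2 = 13841287201^2 = 191581231380566414401
7^25 = 7 * 7^24 = 7 * 191581231380566414401 = 1341068619663964900807
7^50 = (7^25)^2 = 1341068619663964900807^2 = 1798465042647412146620280340569649349251249
7^51 = 7 * 7^50 = 7 * 1798465042647412146620280340569649349251249 = 12589255298531885026341962383987545444758743

Result: 12589255298531885026341962383987545444758743
Multiplications needed: 8 (8 lines after 7^1)

7^51 = 12589255298531885026341962383987545444758743. Using exponentiation by squaring, this requires 8 multiplications. The key idea: if the exponent is even, square the half-power; if odd, multiply by the base once.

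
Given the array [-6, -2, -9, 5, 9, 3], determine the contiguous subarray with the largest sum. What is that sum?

Using Kadane's algorithm on [-6, -2, -9, 5, 9, 3]:

Scanning through the array:
Position 1 (value -2): max_ending_here = -2, max_so_far = -2
Position 2 (value -9): max_ending_here = -9, max_so_far = -2
Position 3 (value 5): max_ending_here = 5, max_so_far = 5
Position 4 (value 9): max_ending_here = 14, max_so_far = 14
Position 5 (value 3): max_ending_here = 17, max_so_far = 17

Maximum subarray: [5, 9, 3]
Maximum sum: 17

The maximum subarray is [5, 9, 3] with sum 17. This subarray runs from index 3 to index 5.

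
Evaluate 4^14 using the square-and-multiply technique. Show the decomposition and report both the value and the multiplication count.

Computing 4^14 by squaring (build up from 4^1; each line after the first costs one multiplication):

4^1 = 4
4^2 = (4^1)^2 = 4^2 = 16
4^3 = 4 * 4^2 = 4 * 16 = 64
4^6 = (4^3)^2 = 64^2 = 4096
4^7 = 4 * 4^6 = 4 * 4096 = 16384
4^14 = (4^7)^2 = 16384^2 = 268435456

Result: 268435456
Multiplications needed: 5 (5 lines after 4^1)

4^14 = 268435456. Using exponentiation by squaring, this requires 5 multiplications. The key idea: if the exponent is even, square the half-power; if odd, multiply by the base once.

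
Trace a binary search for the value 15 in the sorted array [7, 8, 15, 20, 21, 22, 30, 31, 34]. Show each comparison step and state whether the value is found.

Binary search for 15 in [7, 8, 15, 20, 21, 22, 30, 31, 34]:

lo=0, hi=8, mid=4, arr[mid]=21 -> 21 > 15, search left half
lo=0, hi=3, mid=1, arr[mid]=8 -> 8 < 15, search right half
lo=2, hi=3, mid=2, arr[mid]=15 -> Found target at index 2!

Binary search finds 15 at index 2 after 3 comparisons. The search repeatedly halves the search space by comparing with the middle element.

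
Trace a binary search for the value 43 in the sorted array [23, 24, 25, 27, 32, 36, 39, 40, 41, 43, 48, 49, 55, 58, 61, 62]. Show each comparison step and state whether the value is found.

Binary search for 43 in [23, 24, 25, 27, 32, 36, 39, 40, 41, 43, 48, 49, 55, 58, 61, 62]:

lo=0, hi=15, mid=7, arr[mid]=40 -> 40 < 43, search right half
lo=8, hi=15, mid=11, arr[mid]=49 -> 49 > 43, search left half
lo=8, hi=10, mid=9, arr[mid]=43 -> Found target at index 9!

Binary search finds 43 at index 9 after 3 comparisons. The search repeatedly halves the search space by comparing with the middle element.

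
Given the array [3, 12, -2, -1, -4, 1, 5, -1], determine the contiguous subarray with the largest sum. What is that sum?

Using Kadane's algorithm on [3, 12, -2, -1, -4, 1, 5, -1]:

Scanning through the array:
Position 1 (value 12): max_ending_here = 15, max_so_far = 15
Position 2 (value -2): max_ending_here = 13, max_so_far = 15
Position 3 (value -1): max_ending_here = 12, max_so_far = 15
Position 4 (value -4): max_ending_here = 8, max_so_far = 15
Position 5 (value 1): max_ending_here = 9, max_so_far = 15
Position 6 (value 5): max_ending_here = 14, max_so_far = 15
Position 7 (value -1): max_ending_here = 13, max_so_far = 15

Maximum subarray: [3, 12]
Maximum sum: 15

The maximum subarray is [3, 12] with sum 15. This subarray runs from index 0 to index 1.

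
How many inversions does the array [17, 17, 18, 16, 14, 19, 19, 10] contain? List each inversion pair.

Finding inversions in [17, 17, 18, 16, 14, 19, 19, 10]:

(0, 3): arr[0]=17 > arr[3]=16
(0, 4): arr[0]=17 > arr[4]=14
(0, 7): arr[0]=17 > arr[7]=10
(1, 3): arr[1]=17 > arr[3]=16
(1, 4): arr[1]=17 > arr[4]=14
(1, 7): arr[1]=17 > arr[7]=10
(2, 3): arr[2]=18 > arr[3]=16
(2, 4): arr[2]=18 > arr[4]=14
(2, 7): arr[2]=18 > arr[7]=10
(3, 4): arr[3]=16 > arr[4]=14
(3, 7): arr[3]=16 > arr[7]=10
(4, 7): arr[4]=14 > arr[7]=10
(5, 7): arr[5]=19 > arr[7]=10
(6, 7): arr[6]=19 > arr[7]=10

Total inversions: 14

The array has 14 inversion(s): (0,3), (0,4), (0,7), (1,3), (1,4), (1,7), (2,3), (2,4), (2,7), (3,4), (3,7), (4,7), (5,7), (6,7). Each pair (i,j) satisfies i < j and arr[i] > arr[j].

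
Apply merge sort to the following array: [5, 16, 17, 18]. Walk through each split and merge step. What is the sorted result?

Merge sort trace:

Split: [5, 16, 17, 18] -> [5, 16] and [17, 18]
  Split: [5, 16] -> [5] and [16]
  Merge: [5] + [16] -> [5, 16]
  Split: [17, 18] -> [17] and [18]
  Merge: [17] + [18] -> [17, 18]
Merge: [5, 16] + [17, 18] -> [5, 16, 17, 18]

Final sorted array: [5, 16, 17, 18]

The merge sort proceeds by recursively splitting the array and merging sorted halves.
After all merges, the sorted array is [5, 16, 17, 18].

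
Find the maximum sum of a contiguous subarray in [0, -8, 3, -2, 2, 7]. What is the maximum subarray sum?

Using Kadane's algorithm on [0, -8, 3, -2, 2, 7]:

Scanning through the array:
Position 1 (value -8): max_ending_here = -8, max_so_far = 0
Position 2 (value 3): max_ending_here = 3, max_so_far = 3
Position 3 (value -2): max_ending_here = 1, max_so_far = 3
Position 4 (value 2): max_ending_here = 3, max_so_far = 3
Position 5 (value 7): max_ending_here = 10, max_so_far = 10

Maximum subarray: [3, -2, 2, 7]
Maximum sum: 10

The maximum subarray is [3, -2, 2, 7] with sum 10. This subarray runs from index 2 to index 5.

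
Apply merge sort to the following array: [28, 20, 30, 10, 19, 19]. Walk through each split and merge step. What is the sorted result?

Merge sort trace:

Split: [28, 20, 30, 10, 19, 19] -> [28, 20, 30] and [10, 19, 19]
  Split: [28, 20, 30] -> [28] and [20, 30]
    Split: [20, 30] -> [20] and [30]
    Merge: [20] + [30] -> [20, 30]
  Merge: [28] + [20, 30] -> [20, 28, 30]
  Split: [10, 19, 19] -> [10] and [19, 19]
    Split: [19, 19] -> [19] and [19]
    Merge: [19] + [19] -> [19, 19]
  Merge: [10] + [19, 19] -> [10, 19, 19]
Merge: [20, 28, 30] + [10, 19, 19] -> [10, 19, 19, 20, 28, 30]

Final sorted array: [10, 19, 19, 20, 28, 30]

The merge sort proceeds by recursively splitting the array and merging sorted halves.
After all merges, the sorted array is [10, 19, 19, 20, 28, 30].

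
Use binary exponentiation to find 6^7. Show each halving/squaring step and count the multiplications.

Computing 6^7 by squaring (build up from 6^1; each line after the first costs one multiplication):

6^1 = 6
6^2 = (6^1)^2 = 6^2 = 36
6^3 = 6 * 6^2 = 6 * 36 = 216
6^6 = (6^3)^2 = 216^2 = 46656
6^7 = 6 * 6^6 = 6 * 46656 = 279936

Result: 279936
Multiplications needed: 4 (4 lines after 6^1)

6^7 = 279936. Using exponentiation by squaring, this requires 4 multiplications. The key idea: if the exponent is even, square the half-power; if odd, multiply by the base once.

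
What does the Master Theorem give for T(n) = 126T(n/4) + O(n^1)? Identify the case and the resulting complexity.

Master Theorem for T(n) = 126T(n/4) + O(n^1):

a = 126, b = 4, c = 1
log_b(a) = log_4(126) = 3.4886

Case 1: c = 1 < log_4(126) = 3.4886
T(n) = O(n^(log_4 126))

For T(n) = 126T(n/4) + O(n^1): log_4(126) = 3.4886. This is Case 1 of the Master Theorem (c < log_b(a), work dominated by leaves), giving O(n^(log_4 126)).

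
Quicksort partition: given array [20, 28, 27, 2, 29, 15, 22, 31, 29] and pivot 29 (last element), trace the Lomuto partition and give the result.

Lomuto partition with pivot = 29:

Initial array: [20, 28, 27, 2, 29, 15, 22, 31, 29]

arr[0]=20 <= 29: swap with position 0, array becomes [20, 28, 27, 2, 29, 15, 22, 31, 29]
arr[1]=28 <= 29: swap with position 1, array becomes [20, 28, 27, 2, 29, 15, 22, 31, 29]
arr[2]=27 <= 29: swap with position 2, array becomes [20, 28, 27, 2, 29, 15, 22, 31, 29]
arr[3]=2 <= 29: swap with position 3, array becomes [20, 28, 27, 2, 29, 15, 22, 31, 29]
arr[4]=29 <= 29: swap with position 4, array becomes [20, 28, 27, 2, 29, 15, 22, 31, 29]
arr[5]=15 <= 29: swap with position 5, array becomes [20, 28, 27, 2, 29, 15, 22, 31, 29]
arr[6]=22 <= 29: swap with position 6, array becomes [20, 28, 27, 2, 29, 15, 22, 31, 29]
arr[7]=31 > 29: no swap

Place pivot at position 7: [20, 28, 27, 2, 29, 15, 22, 29, 31]
Pivot position: 7

After partitioning with pivot 29, the array becomes [20, 28, 27, 2, 29, 15, 22, 29, 31]. The pivot is placed at index 7. All elements to the left of the pivot are <= 29, and all elements to the right are > 29.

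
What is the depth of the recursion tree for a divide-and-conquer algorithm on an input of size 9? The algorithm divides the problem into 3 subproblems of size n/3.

For divide and conquer with division factor 3:

Problem sizes at each level:
Level 0: 9
Level 1: 3
Level 2: 1

The root is level 0 and the size-1 base case is level 2 (the tree spans levels 0 through 2, i.e. 3 levels counting the root), so the depth is the number of divisions: log_3(9) = 2

The recursion tree depth is log_3(9) = 2. At each level, the problem size is divided by 3, so it takes 2 divisions to reduce to a base case of size 1. The algorithm makes 3 recursive calls at each level.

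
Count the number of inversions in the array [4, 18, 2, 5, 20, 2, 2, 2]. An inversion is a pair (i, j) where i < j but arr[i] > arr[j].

Finding inversions in [4, 18, 2, 5, 20, 2, 2, 2]:

(0, 2): arr[0]=4 > arr[2]=2
(0, 5): arr[0]=4 > arr[5]=2
(0, 6): arr[0]=4 > arr[6]=2
(0, 7): arr[0]=4 > arr[7]=2
(1, 2): arr[1]=18 > arr[2]=2
(1, 3): arr[1]=18 > arr[3]=5
(1, 5): arr[1]=18 > arr[5]=2
(1, 6): arr[1]=18 > arr[6]=2
(1, 7): arr[1]=18 > arr[7]=2
(3, 5): arr[3]=5 > arr[5]=2
(3, 6): arr[3]=5 > arr[6]=2
(3, 7): arr[3]=5 > arr[7]=2
(4, 5): arr[4]=20 > arr[5]=2
(4, 6): arr[4]=20 > arr[6]=2
(4, 7): arr[4]=20 > arr[7]=2

Total inversions: 15

The array has 15 inversion(s): (0,2), (0,5), (0,6), (0,7), (1,2), (1,3), (1,5), (1,6), (1,7), (3,5), (3,6), (3,7), (4,5), (4,6), (4,7). Each pair (i,j) satisfies i < j and arr[i] > arr[j].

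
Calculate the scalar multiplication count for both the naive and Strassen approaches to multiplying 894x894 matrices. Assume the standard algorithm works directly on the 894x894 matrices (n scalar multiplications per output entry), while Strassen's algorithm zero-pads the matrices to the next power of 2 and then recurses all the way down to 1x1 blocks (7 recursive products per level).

Matrix multiplication for 894x894 matrices:

Strassen's algorithm requires power-of-2 dimensions. Pad 894x894 to 1024x1024 (next power of 2).

Standard algorithm: 894^3 = 714516984 multiplications
Strassen's algorithm: 7^(log2(1024)) = 7^10 = 282475249 multiplications
Savings: 714516984 - 282475249 = 432041735 multiplications

Standard: 714516984 multiplications (894^3). Strassen: 282475249 multiplications (7^10, after padding to 1024x1024). Strassen reduces 8 recursive multiplications to 7 at each level.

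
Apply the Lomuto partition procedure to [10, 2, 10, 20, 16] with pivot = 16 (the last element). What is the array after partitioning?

Lomuto partition with pivot = 16:

Initial array: [10, 2, 10, 20, 16]

arr[0]=10 <= 16: swap with position 0, array becomes [10, 2, 10, 20, 16]
arr[1]=2 <= 16: swap with position 1, array becomes [10, 2, 10, 20, 16]
arr[2]=10 <= 16: swap with position 2, array becomes [10, 2, 10, 20, 16]
arr[3]=20 > 16: no swap

Place pivot at position 3: [10, 2, 10, 16, 20]
Pivot position: 3

After partitioning with pivot 16, the array becomes [10, 2, 10, 16, 20]. The pivot is placed at index 3. All elements to the left of the pivot are <= 16, and all elements to the right are > 16.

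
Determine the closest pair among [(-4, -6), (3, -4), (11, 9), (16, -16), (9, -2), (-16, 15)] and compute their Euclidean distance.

Computing all pairwise distances among 6 points:

d((-4, -6), (3, -4)) = 7.2801
d((-4, -6), (11, 9)) = 21.2132
d((-4, -6), (16, -16)) = 22.3607
d((-4, -6), (9, -2)) = 13.6015
d((-4, -6), (-16, 15)) = 24.1868
d((3, -4), (11, 9)) = 15.2643
d((3, -4), (16, -16)) = 17.6918
d((3, -4), (9, -2)) = 6.3246 <-- minimum
d((3, -4), (-16, 15)) = 26.8701
d((11, 9), (16, -16)) = 25.4951
d((11, 9), (9, -2)) = 11.1803
d((11, 9), (-16, 15)) = 27.6586
d((16, -16), (9, -2)) = 15.6525
d((16, -16), (-16, 15)) = 44.5533
d((9, -2), (-16, 15)) = 30.2324

Closest pair: (3, -4) and (9, -2) with distance 6.3246

The closest pair is (3, -4) and (9, -2) with Euclidean distance 6.3246. For 6 points, brute-force pairwise comparison is shown above. For large n, the divide-and-conquer algorithm (sort by x, recurse on halves, check the dividing strip) achieves O(n log n).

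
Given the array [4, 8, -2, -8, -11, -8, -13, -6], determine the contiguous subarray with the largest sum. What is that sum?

Using Kadane's algorithm on [4, 8, -2, -8, -11, -8, -13, -6]:

Scanning through the array:
Position 1 (value 8): max_ending_here = 12, max_so_far = 12
Position 2 (value -2): max_ending_here = 10, max_so_far = 12
Position 3 (value -8): max_ending_here = 2, max_so_far = 12
Position 4 (value -11): max_ending_here = -9, max_so_far = 12
Position 5 (value -8): max_ending_here = -8, max_so_far = 12
Position 6 (value -13): max_ending_here = -13, max_so_far = 12
Position 7 (value -6): max_ending_here = -6, max_so_far = 12

Maximum subarray: [4, 8]
Maximum sum: 12

The maximum subarray is [4, 8] with sum 12. This subarray runs from index 0 to index 1.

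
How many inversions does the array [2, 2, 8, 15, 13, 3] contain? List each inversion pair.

Finding inversions in [2, 2, 8, 15, 13, 3]:

(2, 5): arr[2]=8 > arr[5]=3
(3, 4): arr[3]=15 > arr[4]=13
(3, 5): arr[3]=15 > arr[5]=3
(4, 5): arr[4]=13 > arr[5]=3

Total inversions: 4

The array has 4 inversion(s): (2,5), (3,4), (3,5), (4,5). Each pair (i,j) satisfies i < j and arr[i] > arr[j].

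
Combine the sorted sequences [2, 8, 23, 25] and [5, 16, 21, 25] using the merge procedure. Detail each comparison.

Merging process:

Compare 2 vs 5: take 2 from left. Merged: [2]
Compare 8 vs 5: take 5 from right. Merged: [2, 5]
Compare 8 vs 16: take 8 from left. Merged: [2, 5, 8]
Compare 23 vs 16: take 16 from right. Merged: [2, 5, 8, 16]
Compare 23 vs 21: take 21 from right. Merged: [2, 5, 8, 16, 21]
Compare 23 vs 25: take 23 from left. Merged: [2, 5, 8, 16, 21, 23]
Compare 25 vs 25: take 25 from left. Merged: [2, 5, 8, 16, 21, 23, 25]
Append remaining from right: [25]. Merged: [2, 5, 8, 16, 21, 23, 25, 25]

Final merged array: [2, 5, 8, 16, 21, 23, 25, 25]
Total comparisons: 7

The merged array is [2, 5, 8, 16, 21, 23, 25, 25], requiring 7 comparisons. The merge step runs in O(n) time where n is the total number of elements.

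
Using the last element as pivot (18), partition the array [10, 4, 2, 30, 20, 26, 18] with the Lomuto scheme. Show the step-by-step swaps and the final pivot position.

Lomuto partition with pivot = 18:

Initial array: [10, 4, 2, 30, 20, 26, 18]

arr[0]=10 <= 18: swap with position 0, array becomes [10, 4, 2, 30, 20, 26, 18]
arr[1]=4 <= 18: swap with position 1, array becomes [10, 4, 2, 30, 20, 26, 18]
arr[2]=2 <= 18: swap with position 2, array becomes [10, 4, 2, 30, 20, 26, 18]
arr[3]=30 > 18: no swap
arr[4]=20 > 18: no swap
arr[5]=26 > 18: no swap

Place pivot at position 3: [10, 4, 2, 18, 20, 26, 30]
Pivot position: 3

After partitioning with pivot 18, the array becomes [10, 4, 2, 18, 20, 26, 30]. The pivot is placed at index 3. All elements to the left of the pivot are <= 18, and all elements to the right are > 18.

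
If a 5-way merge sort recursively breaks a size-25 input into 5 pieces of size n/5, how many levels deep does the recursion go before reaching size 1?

For divide and conquer with division factor 5:

Problem sizes at each level:
Level 0: 25
Level 1: 5
Level 2: 1

The root is level 0 and the size-1 base case is level 2 (the tree spans levels 0 through 2, i.e. 3 levels counting the root), so the depth is the number of divisions: log_5(25) = 2

The recursion tree depth is log_5(25) = 2. At each level, the problem size is divided by 5, so it takes 2 divisions to reduce to a base case of size 1. The algorithm makes 5 recursive calls at each level.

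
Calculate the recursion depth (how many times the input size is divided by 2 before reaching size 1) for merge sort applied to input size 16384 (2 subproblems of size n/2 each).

For divide and conquer with division factor 2:

Problem sizes at each level:
Level 0: 16384
Level 1: 8192
Level 2: 4096
Level 3: 2048
Level 4: 1024
Level 5: 512
Level 6: 256
Level 7: 128
Level 8: 64
Level 9: 32
Level 10: 16
Level 11: 8
Level 12: 4
Level 13: 2
Level 14: 1

The root is level 0 and the size-1 base case is level 14 (the tree spans levels 0 through 14, i.e. 15 levels counting the root), so the depth is the number of divisions: log_2(16384) = 14

The recursion tree depth is log_2(16384) = 14. At each level, the problem size is divided by 2, so it takes 14 divisions to reduce to a base case of size 1. The algorithm makes 2 recursive calls at each level.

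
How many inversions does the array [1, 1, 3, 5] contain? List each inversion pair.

Finding inversions in [1, 1, 3, 5]:


Total inversions: 0

The array has 0 inversions. It is already sorted.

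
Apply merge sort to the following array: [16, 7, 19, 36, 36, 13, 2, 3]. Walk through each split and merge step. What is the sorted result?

Merge sort trace:

Split: [16, 7, 19, 36, 36, 13, 2, 3] -> [16, 7, 19, 36] and [36, 13, 2, 3]
  Split: [16, 7, 19, 36] -> [16, 7] and [19, 36]
    Split: [16, 7] -> [16] and [7]
    Merge: [16] + [7] -> [7, 16]
    Split: [19, 36] -> [19] and [36]
    Merge: [19] + [36] -> [19, 36]
  Merge: [7, 16] + [19, 36] -> [7, 16, 19, 36]
  Split: [36, 13, 2, 3] -> [36, 13] and [2, 3]
    Split: [36, 13] -> [36] and [13]
    Merge: [36] + [13] -> [13, 36]
    Split: [2, 3] -> [2] and [3]
    Merge: [2] + [3] -> [2, 3]
  Merge: [13, 36] + [2, 3] -> [2, 3, 13, 36]
Merge: [7, 16, 19, 36] + [2, 3, 13, 36] -> [2, 3, 7, 13, 16, 19, 36, 36]

Final sorted array: [2, 3, 7, 13, 16, 19, 36, 36]

The merge sort proceeds by recursively splitting the array and merging sorted halves.
After all merges, the sorted array is [2, 3, 7, 13, 16, 19, 36, 36].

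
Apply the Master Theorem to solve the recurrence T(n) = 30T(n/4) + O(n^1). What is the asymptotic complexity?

Master Theorem for T(n) = 30T(n/4) + O(n^1):

a = 30, b = 4, c = 1
log_b(a) = log_4(30) = 2.4534

Case 1: c = 1 < log_4(30) = 2.4534
T(n) = O(n^(log_4 30))

For T(n) = 30T(n/4) + O(n^1): log_4(30) = 2.4534. This is Case 1 of the Master Theorem (c < log_b(a), work dominated by leaves), giving O(n^(log_4 30)).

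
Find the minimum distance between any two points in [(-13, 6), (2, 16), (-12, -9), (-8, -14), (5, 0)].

Computing all pairwise distances among 5 points:

d((-13, 6), (2, 16)) = 18.0278
d((-13, 6), (-12, -9)) = 15.0333
d((-13, 6), (-8, -14)) = 20.6155
d((-13, 6), (5, 0)) = 18.9737
d((2, 16), (-12, -9)) = 28.6531
d((2, 16), (-8, -14)) = 31.6228
d((2, 16), (5, 0)) = 16.2788
d((-12, -9), (-8, -14)) = 6.4031 <-- minimum
d((-12, -9), (5, 0)) = 19.2354
d((-8, -14), (5, 0)) = 19.105

Closest pair: (-12, -9) and (-8, -14) with distance 6.4031

The closest pair is (-12, -9) and (-8, -14) with Euclidean distance 6.4031. For 5 points, brute-force pairwise comparison is shown above. For large n, the divide-and-conquer algorithm (sort by x, recurse on halves, check the dividing strip) achieves O(n log n).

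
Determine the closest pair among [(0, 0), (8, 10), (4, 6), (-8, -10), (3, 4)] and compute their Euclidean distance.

Computing all pairwise distances among 5 points:

d((0, 0), (8, 10)) = 12.8062
d((0, 0), (4, 6)) = 7.2111
d((0, 0), (-8, -10)) = 12.8062
d((0, 0), (3, 4)) = 5.0
d((8, 10), (4, 6)) = 5.6569
d((8, 10), (-8, -10)) = 25.6125
d((8, 10), (3, 4)) = 7.8102
d((4, 6), (-8, -10)) = 20.0
d((4, 6), (3, 4)) = 2.2361 <-- minimum
d((-8, -10), (3, 4)) = 17.8045

Closest pair: (4, 6) and (3, 4) with distance 2.2361

The closest pair is (4, 6) and (3, 4) with Euclidean distance 2.2361. For 5 points, brute-force pairwise comparison is shown above. For large n, the divide-and-conquer algorithm (sort by x, recurse on halves, check the dividing strip) achieves O(n log n).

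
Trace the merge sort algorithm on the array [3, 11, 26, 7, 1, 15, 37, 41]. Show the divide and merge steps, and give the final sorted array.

Merge sort trace:

Split: [3, 11, 26, 7, 1, 15, 37, 41] -> [3, 11, 26, 7] and [1, 15, 37, 41]
  Split: [3, 11, 26, 7] -> [3, 11] and [26, 7]
    Split: [3, 11] -> [3] and [11]
    Merge: [3] + [11] -> [3, 11]
    Split: [26, 7] -> [26] and [7]
    Merge: [26] + [7] -> [7, 26]
  Merge: [3, 11] + [7, 26] -> [3, 7, 11, 26]
  Split: [1, 15, 37, 41] -> [1, 15] and [37, 41]
    Split: [1, 15] -> [1] and [15]
    Merge: [1] + [15] -> [1, 15]
    Split: [37, 41] -> [37] and [41]
    Merge: [37] + [41] -> [37, 41]
  Merge: [1, 15] + [37, 41] -> [1, 15, 37, 41]
Merge: [3, 7, 11, 26] + [1, 15, 37, 41] -> [1, 3, 7, 11, 15, 26, 37, 41]

Final sorted array: [1, 3, 7, 11, 15, 26, 37, 41]

The merge sort proceeds by recursively splitting the array and merging sorted halves.
After all merges, the sorted array is [1, 3, 7, 11, 15, 26, 37, 41].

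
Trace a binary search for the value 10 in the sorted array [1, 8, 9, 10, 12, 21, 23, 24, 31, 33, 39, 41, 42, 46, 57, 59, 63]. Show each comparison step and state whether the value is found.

Binary search for 10 in [1, 8, 9, 10, 12, 21, 23, 24, 31, 33, 39, 41, 42, 46, 57, 59, 63]:

lo=0, hi=16, mid=8, arr[mid]=31 -> 31 > 10, search left half
lo=0, hi=7, mid=3, arr[mid]=10 -> Found target at index 3!

Binary search finds 10 at index 3 after 2 comparisons. The search repeatedly halves the search space by comparing with the middle element.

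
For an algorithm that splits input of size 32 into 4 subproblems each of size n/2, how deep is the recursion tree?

For divide and conquer with division factor 2:

Problem sizes at each level:
Level 0: 32
Level 1: 16
Level 2: 8
Level 3: 4
Level 4: 2
Level 5: 1

The root is level 0 and the size-1 base case is level 5 (the tree spans levels 0 through 5, i.e. 6 levels counting the root), so the depth is the number of divisions: log_2(32) = 5

The recursion tree depth is log_2(32) = 5. At each level, the problem size is divided by 2, so it takes 5 divisions to reduce to a base case of size 1. The algorithm makes 4 recursive calls at each level.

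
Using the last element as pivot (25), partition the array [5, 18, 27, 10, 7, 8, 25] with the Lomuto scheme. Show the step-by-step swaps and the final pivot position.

Lomuto partition with pivot = 25:

Initial array: [5, 18, 27, 10, 7, 8, 25]

arr[0]=5 <= 25: swap with position 0, array becomes [5, 18, 27, 10, 7, 8, 25]
arr[1]=18 <= 25: swap with position 1, array becomes [5, 18, 27, 10, 7, 8, 25]
arr[2]=27 > 25: no swap
arr[3]=10 <= 25: swap with position 2, array becomes [5, 18, 10, 27, 7, 8, 25]
arr[4]=7 <= 25: swap with position 3, array becomes [5, 18, 10, 7, 27, 8, 25]
arr[5]=8 <= 25: swap with position 4, array becomes [5, 18, 10, 7, 8, 27, 25]

Place pivot at position 5: [5, 18, 10, 7, 8, 25, 27]
Pivot position: 5

After partitioning with pivot 25, the array becomes [5, 18, 10, 7, 8, 25, 27]. The pivot is placed at index 5. All elements to the left of the pivot are <= 25, and all elements to the right are > 25.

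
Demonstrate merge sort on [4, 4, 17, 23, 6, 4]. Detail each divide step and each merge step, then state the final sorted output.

Merge sort trace:

Split: [4, 4, 17, 23, 6, 4] -> [4, 4, 17] and [23, 6, 4]
  Split: [4, 4, 17] -> [4] and [4, 17]
    Split: [4, 17] -> [4] and [17]
    Merge: [4] + [17] -> [4, 17]
  Merge: [4] + [4, 17] -> [4, 4, 17]
  Split: [23, 6, 4] -> [23] and [6, 4]
    Split: [6, 4] -> [6] and [4]
    Merge: [6] + [4] -> [4, 6]
  Merge: [23] + [4, 6] -> [4, 6, 23]
Merge: [4, 4, 17] + [4, 6, 23] -> [4, 4, 4, 6, 17, 23]

Final sorted array: [4, 4, 4, 6, 17, 23]

The merge sort proceeds by recursively splitting the array and merging sorted halves.
After all merges, the sorted array is [4, 4, 4, 6, 17, 23].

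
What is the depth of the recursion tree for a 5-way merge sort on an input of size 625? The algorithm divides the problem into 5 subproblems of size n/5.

For divide and conquer with division factor 5:

Problem sizes at each level:
Level 0: 625
Level 1: 125
Level 2: 25
Level 3: 5
Level 4: 1

The root is level 0 and the size-1 base case is level 4 (the tree spans levels 0 through 4, i.e. 5 levels counting the root), so the depth is the number of divisions: log_5(625) = 4

The recursion tree depth is log_5(625) = 4. At each level, the problem size is divided by 5, so it takes 4 divisions to reduce to a base case of size 1. The algorithm makes 5 recursive calls at each level.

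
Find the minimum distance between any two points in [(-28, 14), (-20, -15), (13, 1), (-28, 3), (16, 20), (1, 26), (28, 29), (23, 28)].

Computing all pairwise distances among 8 points:

d((-28, 14), (-20, -15)) = 30.0832
d((-28, 14), (13, 1)) = 43.0116
d((-28, 14), (-28, 3)) = 11.0
d((-28, 14), (16, 20)) = 44.4072
d((-28, 14), (1, 26)) = 31.3847
d((-28, 14), (28, 29)) = 57.9741
d((-28, 14), (23, 28)) = 52.8867
d((-20, -15), (13, 1)) = 36.6742
d((-20, -15), (-28, 3)) = 19.6977
d((-20, -15), (16, 20)) = 50.2096
d((-20, -15), (1, 26)) = 46.0652
d((-20, -15), (28, 29)) = 65.1153
d((-20, -15), (23, 28)) = 60.8112
d((13, 1), (-28, 3)) = 41.0488
d((13, 1), (16, 20)) = 19.2354
d((13, 1), (1, 26)) = 27.7308
d((13, 1), (28, 29)) = 31.7648
d((13, 1), (23, 28)) = 28.7924
d((-28, 3), (16, 20)) = 47.1699
d((-28, 3), (1, 26)) = 37.0135
d((-28, 3), (28, 29)) = 61.7414
d((-28, 3), (23, 28)) = 56.7979
d((16, 20), (1, 26)) = 16.1555
d((16, 20), (28, 29)) = 15.0
d((16, 20), (23, 28)) = 10.6301
d((1, 26), (28, 29)) = 27.1662
d((1, 26), (23, 28)) = 22.0907
d((28, 29), (23, 28)) = 5.099 <-- minimum

Closest pair: (28, 29) and (23, 28) with distance 5.099

The closest pair is (28, 29) and (23, 28) with Euclidean distance 5.099. For 8 points, brute-force pairwise comparison is shown above. For large n, the divide-and-conquer algorithm (sort by x, recurse on halves, check the dividing strip) achieves O(n log n).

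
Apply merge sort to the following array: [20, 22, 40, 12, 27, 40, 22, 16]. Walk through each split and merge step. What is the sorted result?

Merge sort trace:

Split: [20, 22, 40, 12, 27, 40, 22, 16] -> [20, 22, 40, 12] and [27, 40, 22, 16]
  Split: [20, 22, 40, 12] -> [20, 22] and [40, 12]
    Split: [20, 22] -> [20] and [22]
    Merge: [20] + [22] -> [20, 22]
    Split: [40, 12] -> [40] and [12]
    Merge: [40] + [12] -> [12, 40]
  Merge: [20, 22] + [12, 40] -> [12, 20, 22, 40]
  Split: [27, 40, 22, 16] -> [27, 40] and [22, 16]
    Split: [27, 40] -> [27] and [40]
    Merge: [27] + [40] -> [27, 40]
    Split: [22, 16] -> [22] and [16]
    Merge: [22] + [16] -> [16, 22]
  Merge: [27, 40] + [16, 22] -> [16, 22, 27, 40]
Merge: [12, 20, 22, 40] + [16, 22, 27, 40] -> [12, 16, 20, 22, 22, 27, 40, 40]

Final sorted array: [12, 16, 20, 22, 22, 27, 40, 40]

The merge sort proceeds by recursively splitting the array and merging sorted halves.
After all merges, the sorted array is [12, 16, 20, 22, 22, 27, 40, 40].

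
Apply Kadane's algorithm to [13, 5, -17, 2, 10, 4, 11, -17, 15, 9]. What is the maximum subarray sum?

Using Kadane's algorithm on [13, 5, -17, 2, 10, 4, 11, -17, 15, 9]:

Scanning through the array:
Position 1 (value 5): max_ending_here = 18, max_so_far = 18
Position 2 (value -17): max_ending_here = 1, max_so_far = 18
Position 3 (value 2): max_ending_here = 3, max_so_far = 18
Position 4 (value 10): max_ending_here = 13, max_so_far = 18
Position 5 (value 4): max_ending_here = 17, max_so_far = 18
Position 6 (value 11): max_ending_here = 28, max_so_far = 28
Position 7 (value -17): max_ending_here = 11, max_so_far = 28
Position 8 (value 15): max_ending_here = 26, max_so_far = 28
Position 9 (value 9): max_ending_here = 35, max_so_far = 35

Maximum subarray: [13, 5, -17, 2, 10, 4, 11, -17, 15, 9]
Maximum sum: 35

The maximum subarray is [13, 5, -17, 2, 10, 4, 11, -17, 15, 9] with sum 35. This subarray runs from index 0 to index 9.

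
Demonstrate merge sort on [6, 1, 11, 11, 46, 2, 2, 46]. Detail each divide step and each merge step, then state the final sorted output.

Merge sort trace:

Split: [6, 1, 11, 11, 46, 2, 2, 46] -> [6, 1, 11, 11] and [46, 2, 2, 46]
  Split: [6, 1, 11, 11] -> [6, 1] and [11, 11]
    Split: [6, 1] -> [6] and [1]
    Merge: [6] + [1] -> [1, 6]
    Split: [11, 11] -> [11] and [11]
    Merge: [11] + [11] -> [11, 11]
  Merge: [1, 6] + [11, 11] -> [1, 6, 11, 11]
  Split: [46, 2, 2, 46] -> [46, 2] and [2, 46]
    Split: [46, 2] -> [46] and [2]
    Merge: [46] + [2] -> [2, 46]
    Split: [2, 46] -> [2] and [46]
    Merge: [2] + [46] -> [2, 46]
  Merge: [2, 46] + [2, 46] -> [2, 2, 46, 46]
Merge: [1, 6, 11, 11] + [2, 2, 46, 46] -> [1, 2, 2, 6, 11, 11, 46, 46]

Final sorted array: [1, 2, 2, 6, 11, 11, 46, 46]

The merge sort proceeds by recursively splitting the array and merging sorted halves.
After all merges, the sorted array is [1, 2, 2, 6, 11, 11, 46, 46].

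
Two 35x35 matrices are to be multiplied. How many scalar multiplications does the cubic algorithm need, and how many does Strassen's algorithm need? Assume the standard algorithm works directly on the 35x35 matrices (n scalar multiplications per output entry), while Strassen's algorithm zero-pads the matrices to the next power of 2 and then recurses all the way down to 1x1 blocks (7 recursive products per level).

Matrix multiplication for 35x35 matrices:

Strassen's algorithm requires power-of-2 dimensions. Pad 35x35 to 64x64 (next power of 2).

Standard algorithm: 35^3 = 42875 multiplications
Strassen's algorithm: 7^(log2(64)) = 7^6 = 117649 multiplications
Difference: 42875 - 117649 = -74774 (Strassen uses MORE here due to padding overhead — for small or just-over-power-of-2 n, padding can outweigh the per-level savings)

Standard: 42875 multiplications (35^3). Strassen: 117649 multiplications (7^6, after padding to 64x64). Strassen reduces 8 recursive multiplications to 7 at each level.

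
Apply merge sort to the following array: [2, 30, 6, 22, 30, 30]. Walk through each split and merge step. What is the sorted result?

Merge sort trace:

Split: [2, 30, 6, 22, 30, 30] -> [2, 30, 6] and [22, 30, 30]
  Split: [2, 30, 6] -> [2] and [30, 6]
    Split: [30, 6] -> [30] and [6]
    Merge: [30] + [6] -> [6, 30]
  Merge: [2] + [6, 30] -> [2, 6, 30]
  Split: [22, 30, 30] -> [22] and [30, 30]
    Split: [30, 30] -> [30] and [30]
    Merge: [30] + [30] -> [30, 30]
  Merge: [22] + [30, 30] -> [22, 30, 30]
Merge: [2, 6, 30] + [22, 30, 30] -> [2, 6, 22, 30, 30, 30]

Final sorted array: [2, 6, 22, 30, 30, 30]

The merge sort proceeds by recursively splitting the array and merging sorted halves.
After all merges, the sorted array is [2, 6, 22, 30, 30, 30].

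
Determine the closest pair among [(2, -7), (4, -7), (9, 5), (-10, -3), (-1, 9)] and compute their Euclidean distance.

Computing all pairwise distances among 5 points:

d((2, -7), (4, -7)) = 2.0 <-- minimum
d((2, -7), (9, 5)) = 13.8924
d((2, -7), (-10, -3)) = 12.6491
d((2, -7), (-1, 9)) = 16.2788
d((4, -7), (9, 5)) = 13.0
d((4, -7), (-10, -3)) = 14.5602
d((4, -7), (-1, 9)) = 16.7631
d((9, 5), (-10, -3)) = 20.6155
d((9, 5), (-1, 9)) = 10.7703
d((-10, -3), (-1, 9)) = 15.0

Closest pair: (2, -7) and (4, -7) with distance 2.0

The closest pair is (2, -7) and (4, -7) with Euclidean distance 2.0. For 5 points, brute-force pairwise comparison is shown above. For large n, the divide-and-conquer algorithm (sort by x, recurse on halves, check the dividing strip) achieves O(n log n).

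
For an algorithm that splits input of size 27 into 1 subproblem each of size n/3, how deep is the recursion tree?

For divide and conquer with division factor 3:

Problem sizes at each level:
Level 0: 27
Level 1: 9
Level 2: 3
Level 3: 1

The root is level 0 and the size-1 base case is level 3 (the tree spans levels 0 through 3, i.e. 4 levels counting the root), so the depth is the number of divisions: log_3(27) = 3

The recursion tree depth is log_3(27) = 3. At each level, the problem size is divided by 3, so it takes 3 divisions to reduce to a base case of size 1. The algorithm makes 1 recursive call at each level.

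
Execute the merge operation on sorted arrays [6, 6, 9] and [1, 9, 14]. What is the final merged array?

Merging process:

Compare 6 vs 1: take 1 from right. Merged: [1]
Compare 6 vs 9: take 6 from left. Merged: [1, 6]
Compare 6 vs 9: take 6 from left. Merged: [1, 6, 6]
Compare 9 vs 9: take 9 from left. Merged: [1, 6, 6, 9]
Append remaining from right: [9, 14]. Merged: [1, 6, 6, 9, 9, 14]

Final merged array: [1, 6, 6, 9, 9, 14]
Total comparisons: 4

The merged array is [1, 6, 6, 9, 9, 14], requiring 4 comparisons. The merge step runs in O(n) time where n is the total number of elements.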